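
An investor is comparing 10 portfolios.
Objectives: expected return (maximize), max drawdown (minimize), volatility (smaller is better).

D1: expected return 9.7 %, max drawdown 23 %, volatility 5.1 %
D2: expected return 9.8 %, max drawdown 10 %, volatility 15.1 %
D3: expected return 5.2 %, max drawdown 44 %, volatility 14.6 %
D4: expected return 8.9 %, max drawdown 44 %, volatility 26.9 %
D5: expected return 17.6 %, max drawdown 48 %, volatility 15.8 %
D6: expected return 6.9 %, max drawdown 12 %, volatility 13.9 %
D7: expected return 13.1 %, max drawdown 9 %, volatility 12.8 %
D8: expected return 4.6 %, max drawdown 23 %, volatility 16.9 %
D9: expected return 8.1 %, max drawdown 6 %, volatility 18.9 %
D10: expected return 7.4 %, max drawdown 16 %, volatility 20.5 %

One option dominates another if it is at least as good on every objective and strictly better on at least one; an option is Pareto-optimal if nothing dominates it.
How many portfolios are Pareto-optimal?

D1: not dominated (best volatility).
D2: dominated by D7 (expected return 13.1≥9.8, max drawdown 9≤10, volatility 12.8≤15.1).
D3: dominated by D1 (expected return 9.7≥5.2, max drawdown 23≤44, volatility 5.1≤14.6).
D4: dominated by D1 (expected return 9.7≥8.9, max drawdown 23≤44, volatility 5.1≤26.9).
D5: not dominated (best expected return).
D6: dominated by D7 (expected return 13.1≥6.9, max drawdown 9≤12, volatility 12.8≤13.9).
D7: not dominated.
D8: dominated by D1 (expected return 9.7≥4.6, max drawdown 23≤23, volatility 5.1≤16.9).
D9: not dominated (best max drawdown).
D10: dominated by D2 (expected return 9.8≥7.4, max drawdown 10≤16, volatility 15.1≤20.5).
Pareto-optimal: D1, D5, D7, D9 → 4.

4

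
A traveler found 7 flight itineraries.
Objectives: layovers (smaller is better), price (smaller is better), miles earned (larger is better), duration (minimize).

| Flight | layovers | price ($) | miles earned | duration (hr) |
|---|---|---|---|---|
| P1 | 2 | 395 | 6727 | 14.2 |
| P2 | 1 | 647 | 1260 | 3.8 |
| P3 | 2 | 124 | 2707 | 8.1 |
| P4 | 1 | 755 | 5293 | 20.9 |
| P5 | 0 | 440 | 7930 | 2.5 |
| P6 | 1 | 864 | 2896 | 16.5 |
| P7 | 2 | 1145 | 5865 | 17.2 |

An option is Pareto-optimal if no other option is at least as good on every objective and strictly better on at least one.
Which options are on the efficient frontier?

P1, P3, P5

P1: not dominated.
P2: dominated by P5 (layovers 0≤1, price 440≤647, miles earned 7930≥1260, duration 2.5≤3.8).
P3: not dominated (best price).
P4: dominated by P5 (layovers 0≤1, price 440≤755, miles earned 7930≥5293, duration 2.5≤20.9).
P5: not dominated (best layovers).
P6: dominated by P5 (layovers 0≤1, price 440≤864, miles earned 7930≥2896, duration 2.5≤16.5).
P7: dominated by P1 (layovers 2≤2, price 395≤1145, miles earned 6727≥5865, duration 14.2≤17.2).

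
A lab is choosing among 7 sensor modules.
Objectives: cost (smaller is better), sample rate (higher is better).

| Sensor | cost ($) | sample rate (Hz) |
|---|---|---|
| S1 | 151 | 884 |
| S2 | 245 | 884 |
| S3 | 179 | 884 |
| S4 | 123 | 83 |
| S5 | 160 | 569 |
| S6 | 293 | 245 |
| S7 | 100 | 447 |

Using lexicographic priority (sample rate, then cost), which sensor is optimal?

S1

First maximize sample rate: best is 884, kept {S1, S2, S3}.
Then minimize cost: best is 151, kept {S1}.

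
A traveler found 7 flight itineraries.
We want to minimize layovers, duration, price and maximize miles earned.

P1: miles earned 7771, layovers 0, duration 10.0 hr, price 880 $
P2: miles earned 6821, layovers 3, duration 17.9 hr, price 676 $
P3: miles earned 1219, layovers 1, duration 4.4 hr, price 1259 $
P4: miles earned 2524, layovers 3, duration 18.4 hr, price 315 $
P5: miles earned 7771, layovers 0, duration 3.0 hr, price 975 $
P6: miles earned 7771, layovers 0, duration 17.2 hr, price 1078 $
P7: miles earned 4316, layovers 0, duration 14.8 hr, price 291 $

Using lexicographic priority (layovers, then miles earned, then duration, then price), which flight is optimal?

P5

First minimize layovers: best is 0, kept {P1, P5, P6, P7}.
Then maximize miles earned: best is 7771, kept {P1, P5, P6}.
Then minimize duration: best is 3.0, kept {P5}.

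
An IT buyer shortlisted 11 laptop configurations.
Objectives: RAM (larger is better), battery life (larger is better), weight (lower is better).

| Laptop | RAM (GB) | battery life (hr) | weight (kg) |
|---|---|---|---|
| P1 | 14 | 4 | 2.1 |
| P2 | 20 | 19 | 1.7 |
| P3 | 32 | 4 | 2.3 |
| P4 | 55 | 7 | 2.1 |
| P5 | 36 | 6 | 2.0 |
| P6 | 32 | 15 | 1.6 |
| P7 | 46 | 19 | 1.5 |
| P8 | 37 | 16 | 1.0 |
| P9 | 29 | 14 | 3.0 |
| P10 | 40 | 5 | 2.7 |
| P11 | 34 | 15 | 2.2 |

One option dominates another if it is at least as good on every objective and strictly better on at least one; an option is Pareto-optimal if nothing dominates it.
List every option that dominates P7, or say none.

none

P1: worse on RAM (14 vs 46).
P2: worse on RAM (20 vs 46).
P3: worse on RAM (32 vs 46).
P4: worse on battery life (7 vs 19).
P5: worse on RAM (36 vs 46).
P6: worse on RAM (32 vs 46).
P8: worse on RAM (37 vs 46).
P9: worse on RAM (29 vs 46).
P10: worse on RAM (40 vs 46).
P11: worse on RAM (34 vs 46).
No option dominates P7.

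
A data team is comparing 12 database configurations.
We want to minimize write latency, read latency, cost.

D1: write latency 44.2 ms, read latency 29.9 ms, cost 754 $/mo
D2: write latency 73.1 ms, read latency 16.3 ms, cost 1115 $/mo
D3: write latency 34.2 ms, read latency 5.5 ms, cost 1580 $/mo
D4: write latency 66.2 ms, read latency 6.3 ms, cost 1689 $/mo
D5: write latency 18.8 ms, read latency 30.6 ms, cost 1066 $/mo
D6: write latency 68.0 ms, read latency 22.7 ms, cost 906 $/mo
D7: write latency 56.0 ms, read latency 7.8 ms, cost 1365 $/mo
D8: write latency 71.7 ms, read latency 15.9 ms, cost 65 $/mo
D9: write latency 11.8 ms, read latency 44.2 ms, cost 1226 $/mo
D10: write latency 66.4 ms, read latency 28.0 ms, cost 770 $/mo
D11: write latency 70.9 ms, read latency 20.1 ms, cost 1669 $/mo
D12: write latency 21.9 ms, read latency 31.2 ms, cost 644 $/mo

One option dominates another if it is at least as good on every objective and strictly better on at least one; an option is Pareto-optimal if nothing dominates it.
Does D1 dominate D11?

No

D1 vs D11: D1 is worse on read latency (29.9 vs 20.1), so it does not dominate D11.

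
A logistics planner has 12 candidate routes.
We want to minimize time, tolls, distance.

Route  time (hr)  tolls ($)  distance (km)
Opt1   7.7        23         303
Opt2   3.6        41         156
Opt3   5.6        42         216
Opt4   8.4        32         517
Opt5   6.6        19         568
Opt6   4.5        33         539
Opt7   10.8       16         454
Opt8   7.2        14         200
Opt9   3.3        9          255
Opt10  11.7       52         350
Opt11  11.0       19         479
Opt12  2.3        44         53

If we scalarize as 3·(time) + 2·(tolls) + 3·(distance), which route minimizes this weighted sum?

Opt12

Opt1: 3·7.7 + 2·23 + 3·303 = 978.1
Opt2: 3·3.6 + 2·41 + 3·156 = 560.8
Opt3: 3·5.6 + 2·42 + 3·216 = 748.8
Opt4: 3·8.4 + 2·32 + 3·517 = 1640.2
Opt5: 3·6.6 + 2·19 + 3·568 = 1761.8
Opt6: 3·4.5 + 2·33 + 3·539 = 1696.5
Opt7: 3·10.8 + 2·16 + 3·454 = 1426.4
Opt8: 3·7.2 + 2·14 + 3·200 = 649.6
Opt9: 3·3.3 + 2·9 + 3·255 = 792.9
Opt10: 3·11.7 + 2·52 + 3·350 = 1189.1
Opt11: 3·11.0 + 2·19 + 3·479 = 1508.0
Opt12: 3·2.3 + 2·44 + 3·53 = 253.9
Lowest: Opt12 at 253.9.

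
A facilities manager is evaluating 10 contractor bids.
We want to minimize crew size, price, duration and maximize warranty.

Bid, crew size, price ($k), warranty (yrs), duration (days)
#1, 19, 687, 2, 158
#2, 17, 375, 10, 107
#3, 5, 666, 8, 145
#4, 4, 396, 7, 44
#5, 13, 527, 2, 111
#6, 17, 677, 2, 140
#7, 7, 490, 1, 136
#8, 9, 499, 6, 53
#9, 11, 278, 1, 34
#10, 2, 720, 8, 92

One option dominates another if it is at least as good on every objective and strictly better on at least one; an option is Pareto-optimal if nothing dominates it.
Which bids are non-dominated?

#2, #3, #4, #9, #10

#1: dominated by #2 (crew size 17≤19, price 375≤687, warranty 10≥2, duration 107≤158).
#2: not dominated (best warranty).
#3: not dominated.
#4: not dominated.
#5: dominated by #4 (crew size 4≤13, price 396≤527, warranty 7≥2, duration 44≤111).
#6: dominated by #2 (crew size 17≤17, price 375≤677, warranty 10≥2, duration 107≤140).
#7: dominated by #4 (crew size 4≤7, price 396≤490, warranty 7≥1, duration 44≤136).
#8: dominated by #4 (crew size 4≤9, price 396≤499, warranty 7≥6, duration 44≤53).
#9: not dominated (best price).
#10: not dominated (best crew size).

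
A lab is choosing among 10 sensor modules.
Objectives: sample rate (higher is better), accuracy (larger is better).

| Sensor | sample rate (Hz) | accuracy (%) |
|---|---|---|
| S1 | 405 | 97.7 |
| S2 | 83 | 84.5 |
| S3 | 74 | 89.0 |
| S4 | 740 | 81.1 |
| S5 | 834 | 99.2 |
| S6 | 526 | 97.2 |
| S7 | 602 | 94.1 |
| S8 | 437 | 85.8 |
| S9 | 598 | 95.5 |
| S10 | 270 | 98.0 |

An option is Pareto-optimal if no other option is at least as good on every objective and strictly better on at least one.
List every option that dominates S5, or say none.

S1: worse on sample rate (405 vs 834).
S2: worse on sample rate (83 vs 834).
S3: worse on sample rate (74 vs 834).
S4: worse on sample rate (740 vs 834).
S6: worse on sample rate (526 vs 834).
S7: worse on sample rate (602 vs 834).
S8: worse on sample rate (437 vs 834).
S9: worse on sample rate (598 vs 834).
S10: worse on sample rate (270 vs 834).
No option dominates S5.

none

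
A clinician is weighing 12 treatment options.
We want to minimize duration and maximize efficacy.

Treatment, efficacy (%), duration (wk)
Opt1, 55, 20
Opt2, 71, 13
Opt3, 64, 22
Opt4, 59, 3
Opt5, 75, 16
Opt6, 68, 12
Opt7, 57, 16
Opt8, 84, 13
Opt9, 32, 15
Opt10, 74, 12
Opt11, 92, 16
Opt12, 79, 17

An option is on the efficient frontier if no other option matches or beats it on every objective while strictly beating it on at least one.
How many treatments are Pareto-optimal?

Opt1: dominated by Opt2 (efficacy 71≥55, duration 13≤20).
Opt2: dominated by Opt8 (efficacy 84≥71, duration 13≤13).
Opt3: dominated by Opt2 (efficacy 71≥64, duration 13≤22).
Opt4: not dominated (best duration).
Opt5: dominated by Opt8 (efficacy 84≥75, duration 13≤16).
Opt6: dominated by Opt10 (efficacy 74≥68, duration 12≤12).
Opt7: dominated by Opt2 (efficacy 71≥57, duration 13≤16).
Opt8: not dominated.
Opt9: dominated by Opt2 (efficacy 71≥32, duration 13≤15).
Opt10: not dominated.
Opt11: not dominated (best efficacy).
Opt12: dominated by Opt8 (efficacy 84≥79, duration 13≤17).
Pareto-optimal: Opt4, Opt8, Opt10, Opt11 → 4.

4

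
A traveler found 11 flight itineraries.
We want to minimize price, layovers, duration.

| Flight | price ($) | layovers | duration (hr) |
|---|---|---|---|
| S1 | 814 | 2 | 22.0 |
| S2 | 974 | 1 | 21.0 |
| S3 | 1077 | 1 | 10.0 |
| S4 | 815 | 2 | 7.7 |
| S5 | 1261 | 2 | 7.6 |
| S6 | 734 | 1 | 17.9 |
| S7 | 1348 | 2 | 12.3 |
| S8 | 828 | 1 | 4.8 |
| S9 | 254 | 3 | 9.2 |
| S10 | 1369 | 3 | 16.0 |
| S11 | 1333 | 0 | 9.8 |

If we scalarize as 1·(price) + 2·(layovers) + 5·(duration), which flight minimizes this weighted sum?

S9

S1: 1·814 + 2·2 + 5·22.0 = 928.0
S2: 1·974 + 2·1 + 5·21.0 = 1081.0
S3: 1·1077 + 2·1 + 5·10.0 = 1129.0
S4: 1·815 + 2·2 + 5·7.7 = 857.5
S5: 1·1261 + 2·2 + 5·7.6 = 1303.0
S6: 1·734 + 2·1 + 5·17.9 = 825.5
S7: 1·1348 + 2·2 + 5·12.3 = 1413.5
S8: 1·828 + 2·1 + 5·4.8 = 854.0
S9: 1·254 + 2·3 + 5·9.2 = 306.0
S10: 1·1369 + 2·3 + 5·16.0 = 1455.0
S11: 1·1333 + 2·0 + 5·9.8 = 1382.0
Lowest: S9 at 306.0.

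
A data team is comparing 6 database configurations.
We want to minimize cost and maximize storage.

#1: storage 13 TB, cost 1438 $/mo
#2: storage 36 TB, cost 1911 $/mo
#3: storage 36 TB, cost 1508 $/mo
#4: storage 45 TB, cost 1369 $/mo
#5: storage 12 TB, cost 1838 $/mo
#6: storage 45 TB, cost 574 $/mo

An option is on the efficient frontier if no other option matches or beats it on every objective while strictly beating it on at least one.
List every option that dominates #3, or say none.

#4: storage 45≥36, cost 1369≤1508 — dominates #3.
#6: storage 45≥36, cost 574≤1508 — dominates #3.
Others (#1, #2, #5) are each worse than #3 on at least one objective.

#4, #6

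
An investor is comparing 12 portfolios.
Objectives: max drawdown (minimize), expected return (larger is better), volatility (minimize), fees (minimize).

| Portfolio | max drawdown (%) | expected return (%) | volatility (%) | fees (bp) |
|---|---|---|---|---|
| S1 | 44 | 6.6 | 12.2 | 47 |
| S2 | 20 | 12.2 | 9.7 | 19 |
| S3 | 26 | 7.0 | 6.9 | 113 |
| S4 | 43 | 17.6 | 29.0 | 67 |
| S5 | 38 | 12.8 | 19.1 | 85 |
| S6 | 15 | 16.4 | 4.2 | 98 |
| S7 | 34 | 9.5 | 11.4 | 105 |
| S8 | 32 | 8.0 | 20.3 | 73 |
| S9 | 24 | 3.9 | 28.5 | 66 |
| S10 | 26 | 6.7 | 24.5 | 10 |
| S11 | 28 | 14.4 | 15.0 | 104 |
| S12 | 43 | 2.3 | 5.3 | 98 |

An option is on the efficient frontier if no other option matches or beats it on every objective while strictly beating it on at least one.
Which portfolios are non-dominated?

S1: dominated by S2 (max drawdown 20≤44, expected return 12.2≥6.6, volatility 9.7≤12.2, fees 19≤47).
S2: not dominated.
S3: dominated by S6 (max drawdown 15≤26, expected return 16.4≥7.0, volatility 4.2≤6.9, fees 98≤113).
S4: not dominated (best expected return).
S5: not dominated.
S6: not dominated (best max drawdown).
S7: dominated by S2 (max drawdown 20≤34, expected return 12.2≥9.5, volatility 9.7≤11.4, fees 19≤105).
S8: dominated by S2 (max drawdown 20≤32, expected return 12.2≥8.0, volatility 9.7≤20.3, fees 19≤73).
S9: dominated by S2 (max drawdown 20≤24, expected return 12.2≥3.9, volatility 9.7≤28.5, fees 19≤66).
S10: not dominated (best fees).
S11: dominated by S6 (max drawdown 15≤28, expected return 16.4≥14.4, volatility 4.2≤15.0, fees 98≤104).
S12: dominated by S6 (max drawdown 15≤43, expected return 16.4≥2.3, volatility 4.2≤5.3, fees 98≤98).

S2, S4, S5, S6, S10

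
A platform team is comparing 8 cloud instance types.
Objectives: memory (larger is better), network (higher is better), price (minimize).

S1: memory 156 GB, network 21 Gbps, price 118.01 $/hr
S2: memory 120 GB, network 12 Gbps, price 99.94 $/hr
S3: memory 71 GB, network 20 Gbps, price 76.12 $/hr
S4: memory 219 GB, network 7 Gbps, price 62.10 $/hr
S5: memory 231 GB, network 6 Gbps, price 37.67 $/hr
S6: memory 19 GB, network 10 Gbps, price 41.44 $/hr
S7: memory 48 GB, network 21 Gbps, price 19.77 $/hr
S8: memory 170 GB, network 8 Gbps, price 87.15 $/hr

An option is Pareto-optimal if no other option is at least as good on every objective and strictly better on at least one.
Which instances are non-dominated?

S1: not dominated.
S2: not dominated.
S3: not dominated.
S4: not dominated.
S5: not dominated (best memory).
S6: dominated by S7 (memory 48≥19, network 21≥10, price 19.77≤41.44).
S7: not dominated (best price).
S8: not dominated.

S1, S2, S3, S4, S5, S7, S8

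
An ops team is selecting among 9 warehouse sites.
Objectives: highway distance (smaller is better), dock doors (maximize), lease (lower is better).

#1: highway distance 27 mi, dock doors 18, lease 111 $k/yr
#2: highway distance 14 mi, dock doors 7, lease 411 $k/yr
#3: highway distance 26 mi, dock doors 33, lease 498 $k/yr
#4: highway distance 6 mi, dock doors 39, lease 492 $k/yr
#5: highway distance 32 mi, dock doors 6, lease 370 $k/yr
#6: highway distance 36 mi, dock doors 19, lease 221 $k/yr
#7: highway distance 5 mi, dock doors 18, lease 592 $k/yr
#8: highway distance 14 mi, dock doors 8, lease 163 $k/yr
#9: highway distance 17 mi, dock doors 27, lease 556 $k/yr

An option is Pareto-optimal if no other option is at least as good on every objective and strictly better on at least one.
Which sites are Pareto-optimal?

#1, #4, #6, #7, #8

#1: not dominated (best lease).
#2: dominated by #8 (highway distance 14≤14, dock doors 8≥7, lease 163≤411).
#3: dominated by #4 (highway distance 6≤26, dock doors 39≥33, lease 492≤498).
#4: not dominated (best dock doors).
#5: dominated by #1 (highway distance 27≤32, dock doors 18≥6, lease 111≤370).
#6: not dominated.
#7: not dominated (best highway distance).
#8: not dominated.
#9: dominated by #4 (highway distance 6≤17, dock doors 39≥27, lease 492≤556).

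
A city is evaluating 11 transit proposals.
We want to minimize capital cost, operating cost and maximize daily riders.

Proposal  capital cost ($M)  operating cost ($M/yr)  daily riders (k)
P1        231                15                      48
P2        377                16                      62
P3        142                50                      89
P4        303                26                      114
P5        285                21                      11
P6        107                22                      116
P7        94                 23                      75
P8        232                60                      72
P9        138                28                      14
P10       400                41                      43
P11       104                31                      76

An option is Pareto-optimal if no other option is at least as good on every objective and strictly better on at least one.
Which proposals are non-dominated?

P1: not dominated (best operating cost).
P2: not dominated.
P3: dominated by P6 (capital cost 107≤142, operating cost 22≤50, daily riders 116≥89).
P4: dominated by P6 (capital cost 107≤303, operating cost 22≤26, daily riders 116≥114).
P5: dominated by P1 (capital cost 231≤285, operating cost 15≤21, daily riders 48≥11).
P6: not dominated (best daily riders).
P7: not dominated (best capital cost).
P8: dominated by P3 (capital cost 142≤232, operating cost 50≤60, daily riders 89≥72).
P9: dominated by P6 (capital cost 107≤138, operating cost 22≤28, daily riders 116≥14).
P10: dominated by P1 (capital cost 231≤400, operating cost 15≤41, daily riders 48≥43).
P11: not dominated.

P1, P2, P6, P7, P11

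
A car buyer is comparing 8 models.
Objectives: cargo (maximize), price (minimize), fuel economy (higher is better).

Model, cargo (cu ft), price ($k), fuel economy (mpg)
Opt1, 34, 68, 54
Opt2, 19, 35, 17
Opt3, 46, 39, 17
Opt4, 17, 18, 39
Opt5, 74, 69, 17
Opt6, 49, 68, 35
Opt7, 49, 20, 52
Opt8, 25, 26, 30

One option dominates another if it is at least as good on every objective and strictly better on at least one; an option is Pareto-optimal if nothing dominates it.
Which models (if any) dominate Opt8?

Opt7: cargo 49≥25, price 20≤26, fuel economy 52≥30 — dominates Opt8.
Others (Opt1, Opt2, Opt3, Opt4, Opt5, Opt6) are each worse than Opt8 on at least one objective.

Opt7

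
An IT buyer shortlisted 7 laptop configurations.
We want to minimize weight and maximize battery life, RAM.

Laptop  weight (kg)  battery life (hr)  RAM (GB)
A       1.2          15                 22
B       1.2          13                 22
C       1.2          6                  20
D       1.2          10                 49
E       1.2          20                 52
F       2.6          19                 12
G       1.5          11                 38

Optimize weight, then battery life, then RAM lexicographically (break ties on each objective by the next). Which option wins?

First minimize weight: best is 1.2, kept {A, B, C, D, E}.
Then maximize battery life: best is 20, kept {E}.

E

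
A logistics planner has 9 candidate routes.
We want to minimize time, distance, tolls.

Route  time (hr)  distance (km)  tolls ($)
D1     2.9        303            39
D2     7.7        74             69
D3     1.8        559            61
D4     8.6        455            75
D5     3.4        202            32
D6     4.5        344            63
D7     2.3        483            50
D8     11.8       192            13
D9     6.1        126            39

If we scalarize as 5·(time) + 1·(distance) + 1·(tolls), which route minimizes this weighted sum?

D2

D1: 5·2.9 + 1·303 + 1·39 = 356.5
D2: 5·7.7 + 1·74 + 1·69 = 181.5
D3: 5·1.8 + 1·559 + 1·61 = 629.0
D4: 5·8.6 + 1·455 + 1·75 = 573.0
D5: 5·3.4 + 1·202 + 1·32 = 251.0
D6: 5·4.5 + 1·344 + 1·63 = 429.5
D7: 5·2.3 + 1·483 + 1·50 = 544.5
D8: 5·11.8 + 1·192 + 1·13 = 264.0
D9: 5·6.1 + 1·126 + 1·39 = 195.5
Lowest: D2 at 181.5.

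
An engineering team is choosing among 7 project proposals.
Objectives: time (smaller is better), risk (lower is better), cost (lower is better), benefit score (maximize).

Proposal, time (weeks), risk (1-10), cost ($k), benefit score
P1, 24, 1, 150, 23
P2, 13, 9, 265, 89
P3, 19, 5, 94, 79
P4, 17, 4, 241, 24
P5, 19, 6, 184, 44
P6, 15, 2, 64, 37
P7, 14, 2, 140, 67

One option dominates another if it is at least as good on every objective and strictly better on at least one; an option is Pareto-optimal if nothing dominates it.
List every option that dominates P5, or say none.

P3: time 19≤19, risk 5≤6, cost 94≤184, benefit score 79≥44 — dominates P5.
P7: time 14≤19, risk 2≤6, cost 140≤184, benefit score 67≥44 — dominates P5.
Others (P1, P2, P4, P6) are each worse than P5 on at least one objective.

P3, P7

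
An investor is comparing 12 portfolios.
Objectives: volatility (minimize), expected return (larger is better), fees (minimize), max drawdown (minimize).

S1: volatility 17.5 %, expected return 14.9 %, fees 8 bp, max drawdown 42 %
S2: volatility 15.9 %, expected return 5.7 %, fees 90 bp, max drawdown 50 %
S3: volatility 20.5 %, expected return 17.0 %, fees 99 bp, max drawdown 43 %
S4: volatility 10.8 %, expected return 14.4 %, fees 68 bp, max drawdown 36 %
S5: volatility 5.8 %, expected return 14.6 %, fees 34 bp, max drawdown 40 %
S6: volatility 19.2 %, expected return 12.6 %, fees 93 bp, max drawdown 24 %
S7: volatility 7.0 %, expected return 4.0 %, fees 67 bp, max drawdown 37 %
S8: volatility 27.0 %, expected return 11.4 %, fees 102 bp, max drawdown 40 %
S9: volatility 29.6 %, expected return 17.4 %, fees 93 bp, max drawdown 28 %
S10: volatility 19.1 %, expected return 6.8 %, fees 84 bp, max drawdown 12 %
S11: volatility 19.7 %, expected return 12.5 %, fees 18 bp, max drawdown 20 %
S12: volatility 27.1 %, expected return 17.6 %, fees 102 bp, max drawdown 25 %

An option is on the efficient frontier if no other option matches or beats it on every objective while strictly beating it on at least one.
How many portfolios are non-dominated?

S1: not dominated (best fees).
S2: dominated by S4 (volatility 10.8≤15.9, expected return 14.4≥5.7, fees 68≤90, max drawdown 36≤50).
S3: not dominated.
S4: not dominated.
S5: not dominated (best volatility).
S6: not dominated.
S7: not dominated.
S8: dominated by S4 (volatility 10.8≤27.0, expected return 14.4≥11.4, fees 68≤102, max drawdown 36≤40).
S9: not dominated.
S10: not dominated (best max drawdown).
S11: not dominated.
S12: not dominated (best expected return).
Pareto-optimal: S1, S3, S4, S5, S6, S7, S9, S10, S11, S12 → 10.

10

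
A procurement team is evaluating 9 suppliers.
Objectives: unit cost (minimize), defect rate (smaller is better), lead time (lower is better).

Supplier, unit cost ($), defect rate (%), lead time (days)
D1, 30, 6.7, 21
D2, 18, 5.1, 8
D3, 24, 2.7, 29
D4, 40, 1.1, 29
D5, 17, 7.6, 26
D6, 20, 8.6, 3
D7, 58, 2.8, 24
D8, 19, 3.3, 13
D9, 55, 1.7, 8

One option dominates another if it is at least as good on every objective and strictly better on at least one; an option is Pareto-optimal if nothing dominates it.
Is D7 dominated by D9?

D9 vs D7: unit cost 55≤58, defect rate 1.7≤2.8, lead time 8≤24 — D9 is at least as good on every objective with at least one strict improvement.

Yes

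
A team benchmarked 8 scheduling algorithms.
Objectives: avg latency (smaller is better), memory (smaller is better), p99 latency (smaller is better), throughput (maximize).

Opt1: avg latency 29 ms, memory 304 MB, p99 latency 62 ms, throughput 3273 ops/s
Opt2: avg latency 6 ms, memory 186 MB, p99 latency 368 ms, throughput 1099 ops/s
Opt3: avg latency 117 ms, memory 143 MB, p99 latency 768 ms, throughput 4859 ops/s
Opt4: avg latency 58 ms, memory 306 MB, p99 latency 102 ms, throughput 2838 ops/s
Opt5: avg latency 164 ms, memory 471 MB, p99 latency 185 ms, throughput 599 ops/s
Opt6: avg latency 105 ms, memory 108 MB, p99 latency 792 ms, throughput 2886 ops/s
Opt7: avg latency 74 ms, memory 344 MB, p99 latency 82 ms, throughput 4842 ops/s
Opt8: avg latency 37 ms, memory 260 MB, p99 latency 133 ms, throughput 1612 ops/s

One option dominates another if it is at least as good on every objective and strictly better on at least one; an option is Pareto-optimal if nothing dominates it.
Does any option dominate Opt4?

Yes

Opt1 vs Opt4: avg latency 29≤58, memory 304≤306, p99 latency 62≤102, throughput 3273≥2838 — Opt1 is at least as good on every objective and strictly better on at least one, so Opt1 dominates Opt4.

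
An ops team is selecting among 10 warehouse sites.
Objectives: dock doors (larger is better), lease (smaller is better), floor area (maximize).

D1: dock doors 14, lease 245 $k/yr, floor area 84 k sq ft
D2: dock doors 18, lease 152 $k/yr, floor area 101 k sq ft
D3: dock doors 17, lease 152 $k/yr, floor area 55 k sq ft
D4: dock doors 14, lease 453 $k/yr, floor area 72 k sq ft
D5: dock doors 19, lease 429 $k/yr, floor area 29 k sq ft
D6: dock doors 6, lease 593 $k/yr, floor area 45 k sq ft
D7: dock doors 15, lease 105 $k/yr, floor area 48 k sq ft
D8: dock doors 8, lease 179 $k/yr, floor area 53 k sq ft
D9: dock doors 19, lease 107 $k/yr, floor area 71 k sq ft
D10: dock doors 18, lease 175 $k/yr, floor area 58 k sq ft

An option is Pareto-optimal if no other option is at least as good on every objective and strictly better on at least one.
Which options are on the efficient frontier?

D2, D7, D9

D1: dominated by D2 (dock doors 18≥14, lease 152≤245, floor area 101≥84).
D2: not dominated (best floor area).
D3: dominated by D2 (dock doors 18≥17, lease 152≤152, floor area 101≥55).
D4: dominated by D1 (dock doors 14≥14, lease 245≤453, floor area 84≥72).
D5: dominated by D9 (dock doors 19≥19, lease 107≤429, floor area 71≥29).
D6: dominated by D1 (dock doors 14≥6, lease 245≤593, floor area 84≥45).
D7: not dominated (best lease).
D8: dominated by D2 (dock doors 18≥8, lease 152≤179, floor area 101≥53).
D9: not dominated.
D10: dominated by D2 (dock doors 18≥18, lease 152≤175, floor area 101≥58).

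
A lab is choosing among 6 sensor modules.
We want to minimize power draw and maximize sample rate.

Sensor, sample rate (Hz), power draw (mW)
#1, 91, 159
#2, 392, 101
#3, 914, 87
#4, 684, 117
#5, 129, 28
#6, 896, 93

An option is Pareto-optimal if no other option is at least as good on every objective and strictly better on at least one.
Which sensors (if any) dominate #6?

#3

#3: sample rate 914≥896, power draw 87≤93 — dominates #6.
Others (#1, #2, #4, #5) are each worse than #6 on at least one objective.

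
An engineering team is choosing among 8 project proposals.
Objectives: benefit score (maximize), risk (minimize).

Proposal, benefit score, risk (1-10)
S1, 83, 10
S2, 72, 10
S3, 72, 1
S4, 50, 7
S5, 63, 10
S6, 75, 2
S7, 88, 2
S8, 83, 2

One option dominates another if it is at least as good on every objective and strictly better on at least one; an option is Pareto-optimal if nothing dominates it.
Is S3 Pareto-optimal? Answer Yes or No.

Yes

S1: worse on risk (10 vs 1).
S2: worse on risk (10 vs 1).
S4: worse on benefit score (50 vs 72).
S5: worse on benefit score (63 vs 72).
S6: worse on risk (2 vs 1).
S7: worse on risk (2 vs 1).
S8: worse on risk (2 vs 1).
No option is at least as good as S3 on every objective and strictly better on one.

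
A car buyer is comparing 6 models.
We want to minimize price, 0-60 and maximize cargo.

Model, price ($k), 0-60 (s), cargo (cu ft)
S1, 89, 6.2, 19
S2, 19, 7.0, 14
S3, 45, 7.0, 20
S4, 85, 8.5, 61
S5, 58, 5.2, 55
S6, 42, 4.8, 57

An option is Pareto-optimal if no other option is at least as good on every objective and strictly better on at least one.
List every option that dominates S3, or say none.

S6: price 42≤45, 0-60 4.8≤7.0, cargo 57≥20 — dominates S3.
Others (S1, S2, S4, S5) are each worse than S3 on at least one objective.

S6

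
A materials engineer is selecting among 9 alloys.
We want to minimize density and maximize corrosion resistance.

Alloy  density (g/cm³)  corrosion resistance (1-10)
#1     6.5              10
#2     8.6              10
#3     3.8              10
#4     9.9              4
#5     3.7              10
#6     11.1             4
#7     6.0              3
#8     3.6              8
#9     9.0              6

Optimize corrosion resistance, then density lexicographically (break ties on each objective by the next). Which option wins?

First maximize corrosion resistance: best is 10, kept {#1, #2, #3, #5}.
Then minimize density: best is 3.7, kept {#5}.

#5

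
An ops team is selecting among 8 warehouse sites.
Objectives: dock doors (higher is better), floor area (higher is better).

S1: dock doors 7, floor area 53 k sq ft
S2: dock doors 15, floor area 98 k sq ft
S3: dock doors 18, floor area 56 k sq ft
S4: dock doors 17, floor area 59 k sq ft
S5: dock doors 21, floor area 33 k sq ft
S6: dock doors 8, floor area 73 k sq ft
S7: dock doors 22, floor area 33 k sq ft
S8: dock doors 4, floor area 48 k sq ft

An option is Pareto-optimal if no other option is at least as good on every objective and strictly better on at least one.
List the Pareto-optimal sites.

S2, S3, S4, S7

S1: dominated by S2 (dock doors 15≥7, floor area 98≥53).
S2: not dominated (best floor area).
S3: not dominated.
S4: not dominated.
S5: dominated by S7 (dock doors 22≥21, floor area 33≥33).
S6: dominated by S2 (dock doors 15≥8, floor area 98≥73).
S7: not dominated (best dock doors).
S8: dominated by S1 (dock doors 7≥4, floor area 53≥48).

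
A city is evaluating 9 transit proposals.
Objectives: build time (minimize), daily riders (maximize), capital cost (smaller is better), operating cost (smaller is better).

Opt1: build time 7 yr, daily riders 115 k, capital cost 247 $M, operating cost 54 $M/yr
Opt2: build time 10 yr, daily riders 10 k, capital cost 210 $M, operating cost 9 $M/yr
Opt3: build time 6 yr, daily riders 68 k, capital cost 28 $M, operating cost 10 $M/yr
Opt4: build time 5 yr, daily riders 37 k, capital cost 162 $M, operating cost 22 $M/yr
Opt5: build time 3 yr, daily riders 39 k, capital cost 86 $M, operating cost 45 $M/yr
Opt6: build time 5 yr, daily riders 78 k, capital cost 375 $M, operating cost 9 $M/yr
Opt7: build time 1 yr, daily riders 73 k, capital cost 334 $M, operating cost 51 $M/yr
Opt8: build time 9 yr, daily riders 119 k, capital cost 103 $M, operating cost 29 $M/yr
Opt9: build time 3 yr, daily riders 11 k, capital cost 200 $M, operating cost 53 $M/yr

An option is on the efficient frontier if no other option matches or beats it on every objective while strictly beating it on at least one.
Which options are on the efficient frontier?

Opt1: not dominated.
Opt2: not dominated.
Opt3: not dominated (best capital cost).
Opt4: not dominated.
Opt5: not dominated.
Opt6: not dominated.
Opt7: not dominated (best build time).
Opt8: not dominated (best daily riders).
Opt9: dominated by Opt5 (build time 3≤3, daily riders 39≥11, capital cost 86≤200, operating cost 45≤53).

Opt1, Opt2, Opt3, Opt4, Opt5, Opt6, Opt7, Opt8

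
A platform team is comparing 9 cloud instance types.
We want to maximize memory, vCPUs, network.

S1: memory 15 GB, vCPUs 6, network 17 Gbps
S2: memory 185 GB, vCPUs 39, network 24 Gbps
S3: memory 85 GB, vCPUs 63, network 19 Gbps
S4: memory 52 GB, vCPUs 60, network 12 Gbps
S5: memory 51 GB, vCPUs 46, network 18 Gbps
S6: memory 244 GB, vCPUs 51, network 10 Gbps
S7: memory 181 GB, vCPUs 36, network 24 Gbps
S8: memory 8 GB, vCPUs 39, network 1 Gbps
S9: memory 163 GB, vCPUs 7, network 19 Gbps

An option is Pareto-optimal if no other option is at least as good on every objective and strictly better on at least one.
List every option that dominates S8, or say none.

S2: memory 185≥8, vCPUs 39≥39, network 24≥1 — dominates S8.
S3: memory 85≥8, vCPUs 63≥39, network 19≥1 — dominates S8.
S4: memory 52≥8, vCPUs 60≥39, network 12≥1 — dominates S8.
S5: memory 51≥8, vCPUs 46≥39, network 18≥1 — dominates S8.
S6: memory 244≥8, vCPUs 51≥39, network 10≥1 — dominates S8.
Others (S1, S7, S9) are each worse than S8 on at least one objective.

S2, S3, S4, S5, S6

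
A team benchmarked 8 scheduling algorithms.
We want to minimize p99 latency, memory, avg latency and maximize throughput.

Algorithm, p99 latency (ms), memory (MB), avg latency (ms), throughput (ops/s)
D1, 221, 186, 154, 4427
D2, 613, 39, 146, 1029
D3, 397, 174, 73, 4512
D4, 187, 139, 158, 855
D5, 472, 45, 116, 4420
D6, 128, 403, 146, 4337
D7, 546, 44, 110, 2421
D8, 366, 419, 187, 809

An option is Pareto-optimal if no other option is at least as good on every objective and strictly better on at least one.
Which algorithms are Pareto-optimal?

D1: not dominated.
D2: not dominated (best memory).
D3: not dominated (best avg latency).
D4: not dominated.
D5: not dominated.
D6: not dominated (best p99 latency).
D7: not dominated.
D8: dominated by D1 (p99 latency 221≤366, memory 186≤419, avg latency 154≤187, throughput 4427≥809).

D1, D2, D3, D4, D5, D6, D7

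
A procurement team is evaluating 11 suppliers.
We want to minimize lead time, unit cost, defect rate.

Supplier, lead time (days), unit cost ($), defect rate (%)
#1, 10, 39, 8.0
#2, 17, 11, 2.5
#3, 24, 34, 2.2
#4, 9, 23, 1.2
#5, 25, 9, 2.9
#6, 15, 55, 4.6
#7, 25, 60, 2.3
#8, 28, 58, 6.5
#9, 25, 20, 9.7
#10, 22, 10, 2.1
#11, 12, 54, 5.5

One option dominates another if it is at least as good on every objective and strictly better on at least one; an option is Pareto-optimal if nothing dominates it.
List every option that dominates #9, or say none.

#2: lead time 17≤25, unit cost 11≤20, defect rate 2.5≤9.7 — dominates #9.
#5: lead time 25≤25, unit cost 9≤20, defect rate 2.9≤9.7 — dominates #9.
#10: lead time 22≤25, unit cost 10≤20, defect rate 2.1≤9.7 — dominates #9.
Others (#1, #3, #4, #6, #7, #8, #11) are each worse than #9 on at least one objective.

#2, #5, #10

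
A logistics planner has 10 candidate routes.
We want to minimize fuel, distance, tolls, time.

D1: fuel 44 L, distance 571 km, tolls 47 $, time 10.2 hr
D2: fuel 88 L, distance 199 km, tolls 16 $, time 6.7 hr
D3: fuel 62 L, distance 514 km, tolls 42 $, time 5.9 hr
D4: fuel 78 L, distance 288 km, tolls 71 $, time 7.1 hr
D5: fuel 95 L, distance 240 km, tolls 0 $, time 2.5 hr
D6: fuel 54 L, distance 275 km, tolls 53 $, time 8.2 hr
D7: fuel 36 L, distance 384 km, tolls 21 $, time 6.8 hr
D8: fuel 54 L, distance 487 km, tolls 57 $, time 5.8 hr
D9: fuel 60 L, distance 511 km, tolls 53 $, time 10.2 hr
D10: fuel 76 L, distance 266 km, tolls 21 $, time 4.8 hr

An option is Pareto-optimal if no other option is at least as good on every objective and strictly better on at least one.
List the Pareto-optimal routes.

D2, D3, D5, D6, D7, D8, D10

D1: dominated by D7 (fuel 36≤44, distance 384≤571, tolls 21≤47, time 6.8≤10.2).
D2: not dominated (best distance).
D3: not dominated.
D4: dominated by D10 (fuel 76≤78, distance 266≤288, tolls 21≤71, time 4.8≤7.1).
D5: not dominated (best tolls).
D6: not dominated.
D7: not dominated (best fuel).
D8: not dominated.
D9: dominated by D6 (fuel 54≤60, distance 275≤511, tolls 53≤53, time 8.2≤10.2).
D10: not dominated.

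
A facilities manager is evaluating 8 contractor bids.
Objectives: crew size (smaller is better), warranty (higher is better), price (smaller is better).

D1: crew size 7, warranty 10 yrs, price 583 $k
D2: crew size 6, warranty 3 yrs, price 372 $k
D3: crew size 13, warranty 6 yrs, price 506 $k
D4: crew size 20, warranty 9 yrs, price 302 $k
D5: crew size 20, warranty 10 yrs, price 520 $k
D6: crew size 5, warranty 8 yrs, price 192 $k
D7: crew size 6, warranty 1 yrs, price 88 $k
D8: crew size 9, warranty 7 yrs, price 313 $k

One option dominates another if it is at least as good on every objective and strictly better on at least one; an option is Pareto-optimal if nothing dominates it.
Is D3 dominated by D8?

Yes

D8 vs D3: crew size 9≤13, warranty 7≥6, price 313≤506 — D8 is at least as good on every objective with at least one strict improvement.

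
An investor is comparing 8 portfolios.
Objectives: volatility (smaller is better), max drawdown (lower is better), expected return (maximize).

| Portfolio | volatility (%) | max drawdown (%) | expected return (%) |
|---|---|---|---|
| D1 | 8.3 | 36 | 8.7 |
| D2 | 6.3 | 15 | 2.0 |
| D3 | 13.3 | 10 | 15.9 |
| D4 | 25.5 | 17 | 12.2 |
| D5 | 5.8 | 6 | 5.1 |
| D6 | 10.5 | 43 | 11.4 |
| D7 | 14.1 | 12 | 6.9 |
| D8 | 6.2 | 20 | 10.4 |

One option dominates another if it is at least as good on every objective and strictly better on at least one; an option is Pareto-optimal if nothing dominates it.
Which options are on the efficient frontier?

D3, D5, D6, D8

D1: dominated by D8 (volatility 6.2≤8.3, max drawdown 20≤36, expected return 10.4≥8.7).
D2: dominated by D5 (volatility 5.8≤6.3, max drawdown 6≤15, expected return 5.1≥2.0).
D3: not dominated (best expected return).
D4: dominated by D3 (volatility 13.3≤25.5, max drawdown 10≤17, expected return 15.9≥12.2).
D5: not dominated (best volatility).
D6: not dominated.
D7: dominated by D3 (volatility 13.3≤14.1, max drawdown 10≤12, expected return 15.9≥6.9).
D8: not dominated.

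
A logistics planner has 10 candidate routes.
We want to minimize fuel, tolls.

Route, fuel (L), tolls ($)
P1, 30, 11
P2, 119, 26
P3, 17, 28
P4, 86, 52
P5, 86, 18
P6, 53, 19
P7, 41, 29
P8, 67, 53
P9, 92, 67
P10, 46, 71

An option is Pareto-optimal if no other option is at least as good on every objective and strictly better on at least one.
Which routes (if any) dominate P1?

none

P2: worse on fuel (119 vs 30).
P3: worse on tolls (28 vs 11).
P4: worse on fuel (86 vs 30).
P5: worse on fuel (86 vs 30).
P6: worse on fuel (53 vs 30).
P7: worse on fuel (41 vs 30).
P8: worse on fuel (67 vs 30).
P9: worse on fuel (92 vs 30).
P10: worse on fuel (46 vs 30).
No option dominates P1.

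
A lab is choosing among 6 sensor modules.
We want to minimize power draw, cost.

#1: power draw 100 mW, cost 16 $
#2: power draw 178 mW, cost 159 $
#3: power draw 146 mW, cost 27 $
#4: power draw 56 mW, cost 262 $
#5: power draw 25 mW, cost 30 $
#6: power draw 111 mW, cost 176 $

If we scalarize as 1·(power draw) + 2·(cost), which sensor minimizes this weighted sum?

#5

#1: 1·100 + 2·16 = 132
#2: 1·178 + 2·159 = 496
#3: 1·146 + 2·27 = 200
#4: 1·56 + 2·262 = 580
#5: 1·25 + 2·30 = 85
#6: 1·111 + 2·176 = 463
Lowest: #5 at 85.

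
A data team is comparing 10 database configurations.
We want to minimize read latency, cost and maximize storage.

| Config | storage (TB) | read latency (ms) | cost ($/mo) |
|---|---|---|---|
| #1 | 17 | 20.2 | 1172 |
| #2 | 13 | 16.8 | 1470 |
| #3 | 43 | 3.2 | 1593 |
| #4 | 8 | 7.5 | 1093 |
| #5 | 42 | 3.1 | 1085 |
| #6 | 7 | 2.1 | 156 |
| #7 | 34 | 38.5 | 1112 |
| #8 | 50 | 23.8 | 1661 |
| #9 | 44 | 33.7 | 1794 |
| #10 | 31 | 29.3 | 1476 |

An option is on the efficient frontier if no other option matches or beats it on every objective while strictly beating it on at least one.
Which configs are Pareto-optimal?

#3, #5, #6, #8

#1: dominated by #5 (storage 42≥17, read latency 3.1≤20.2, cost 1085≤1172).
#2: dominated by #5 (storage 42≥13, read latency 3.1≤16.8, cost 1085≤1470).
#3: not dominated.
#4: dominated by #5 (storage 42≥8, read latency 3.1≤7.5, cost 1085≤1093).
#5: not dominated.
#6: not dominated (best read latency).
#7: dominated by #5 (storage 42≥34, read latency 3.1≤38.5, cost 1085≤1112).
#8: not dominated (best storage).
#9: dominated by #8 (storage 50≥44, read latency 23.8≤33.7, cost 1661≤1794).
#10: dominated by #5 (storage 42≥31, read latency 3.1≤29.3, cost 1085≤1476).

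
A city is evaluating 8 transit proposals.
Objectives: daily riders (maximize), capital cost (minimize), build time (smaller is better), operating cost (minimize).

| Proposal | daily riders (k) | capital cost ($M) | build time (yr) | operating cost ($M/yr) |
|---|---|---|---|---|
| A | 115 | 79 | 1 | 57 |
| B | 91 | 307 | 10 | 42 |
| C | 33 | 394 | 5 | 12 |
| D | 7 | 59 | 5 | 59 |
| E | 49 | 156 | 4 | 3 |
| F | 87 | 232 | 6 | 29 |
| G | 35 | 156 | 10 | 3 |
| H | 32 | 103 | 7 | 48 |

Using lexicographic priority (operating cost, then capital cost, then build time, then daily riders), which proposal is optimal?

First minimize operating cost: best is 3, kept {E, G}.
Then minimize capital cost: best is 156, kept {E, G}.
Then minimize build time: best is 4, kept {E}.

E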